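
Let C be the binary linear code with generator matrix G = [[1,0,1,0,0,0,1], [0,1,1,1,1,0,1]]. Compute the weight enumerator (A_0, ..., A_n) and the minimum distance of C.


Weight distribution: A_0 = 1, A_3 = 1, A_4 = 1, A_5 = 1. Minimum distance d = 3.

Enumerate all 2^2 = 4 messages m ∈ F_2^2.
For each, compute codeword c = mG in F_2^7, then tally its weight.
  m = 00 → c = 0000000, weight = 0.
  m = 10 → c = 1010001, weight = 3.
  m = 01 → c = 0111101, weight = 5.
  m = 11 → c = 1101100, weight = 4.
Tally weights:
  weight 0: 1 codewords.
  weight 3: 1 codewords.
  weight 4: 1 codewords.
  weight 5: 1 codewords.
Minimum distance d = smallest w > 0 with A_w > 0 = 3.
Sanity: Σ A_w = 4 = 2^2 = 4 ✓.


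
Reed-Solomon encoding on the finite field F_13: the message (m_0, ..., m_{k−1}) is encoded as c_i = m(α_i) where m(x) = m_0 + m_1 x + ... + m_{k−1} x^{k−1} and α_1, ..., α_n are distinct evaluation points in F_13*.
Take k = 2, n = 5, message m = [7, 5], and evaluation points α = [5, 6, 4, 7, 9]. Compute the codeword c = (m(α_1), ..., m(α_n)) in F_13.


c = [6, 11, 1, 3, 0]

Message polynomial: m(x) = 7 + 5·x (mod 13).
For each evaluation point α_i, compute m(α_i) mod 13:
  α_1 = 5: Horner steps 5 → 6, so m(5) = 6.
  α_2 = 6: Horner steps 5 → 11, so m(6) = 11.
  α_3 = 4: Horner steps 5 → 1, so m(4) = 1.
  α_4 = 7: Horner steps 5 → 3, so m(7) = 3.
  α_5 = 9: Horner steps 5 → 0, so m(9) = 0.
Codeword c = [6, 11, 1, 3, 0] ∈ F_13^5.


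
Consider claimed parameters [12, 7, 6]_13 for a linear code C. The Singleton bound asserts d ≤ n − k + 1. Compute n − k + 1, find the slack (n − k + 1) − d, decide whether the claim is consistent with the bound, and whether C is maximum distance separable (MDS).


Singleton RHS = n − k + 1 = 6, slack = 0, bound satisfied, MDS.

Singleton bound: d ≤ n − k + 1.
Here n = 12, k = 7, so n − k + 1 = 6.
Given d = 6, check d ≤ 6: YES.
Slack = (n − k + 1) − d = 0.
The code is MDS (slack = 0).
Description: the claimed parameters are [12, 7, 6]_13; such a code would be MDS (meets Singleton bound).


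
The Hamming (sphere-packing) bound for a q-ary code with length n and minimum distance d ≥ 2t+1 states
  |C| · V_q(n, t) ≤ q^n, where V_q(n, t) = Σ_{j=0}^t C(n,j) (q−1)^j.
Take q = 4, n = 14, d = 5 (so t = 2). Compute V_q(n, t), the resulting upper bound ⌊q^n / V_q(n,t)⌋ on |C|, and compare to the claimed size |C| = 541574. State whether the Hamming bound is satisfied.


V_q(n, t) = 862, q^n = 268435456, Hamming bound = 311410, |C| = 541574 > bound (violated).

Step 1: Compute V_q(n, t) = Σ_{j=0}^2 C(n, j) (q−1)^j.
  j = 0: C(14,0)·(3)^0 = 1·1 = 1.
  j = 1: C(14,1)·(3)^1 = 14·3 = 42.
  j = 2: C(14,2)·(3)^2 = 91·9 = 819.
  V_q(n, t) = 1 + 42 + 819 = 862.
Step 2: q^n = 4^14 = 268435456.
Step 3: Hamming bound ⌊q^n / V_q(n,t)⌋ = ⌊268435456/862⌋ = 311410.
Step 4: Compare |C| = 541574 to 311410: violated.
The claimed |C| lies above the Hamming bound, so no 4-ary code of length 14 with d ≥ 5 can have 541574 codewords.


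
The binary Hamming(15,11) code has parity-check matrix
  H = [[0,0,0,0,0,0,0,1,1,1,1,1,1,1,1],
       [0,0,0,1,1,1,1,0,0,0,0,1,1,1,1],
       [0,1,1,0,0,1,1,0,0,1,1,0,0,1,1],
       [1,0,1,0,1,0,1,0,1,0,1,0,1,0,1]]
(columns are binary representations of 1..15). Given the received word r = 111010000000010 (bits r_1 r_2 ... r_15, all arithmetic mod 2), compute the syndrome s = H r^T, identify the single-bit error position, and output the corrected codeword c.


s = (1, 0, 1, 1)^T, error position = 11, corrected codeword c = 111010000010010

Compute s = H r^T mod 2 one row at a time:
  s_1 = 0 + 0 + 0 + 0 + 0 + 0 + 1 + 0 = 1 ≡ 1 (mod 2).
  s_2 = 0 + 1 + 0 + 0 + 0 + 0 + 1 + 0 = 2 ≡ 0 (mod 2).
  s_3 = 1 + 1 + 0 + 0 + 0 + 0 + 1 + 0 = 3 ≡ 1 (mod 2).
  s_4 = 1 + 1 + 1 + 0 + 0 + 0 + 0 + 0 = 3 ≡ 1 (mod 2).
s = (1, 0, 1, 1)^T — this equals column 11 of H (binary 1011), so error is at position 11.
Correct: flip bit 11 of r = 111010000000010 to get c = 111010000010010.


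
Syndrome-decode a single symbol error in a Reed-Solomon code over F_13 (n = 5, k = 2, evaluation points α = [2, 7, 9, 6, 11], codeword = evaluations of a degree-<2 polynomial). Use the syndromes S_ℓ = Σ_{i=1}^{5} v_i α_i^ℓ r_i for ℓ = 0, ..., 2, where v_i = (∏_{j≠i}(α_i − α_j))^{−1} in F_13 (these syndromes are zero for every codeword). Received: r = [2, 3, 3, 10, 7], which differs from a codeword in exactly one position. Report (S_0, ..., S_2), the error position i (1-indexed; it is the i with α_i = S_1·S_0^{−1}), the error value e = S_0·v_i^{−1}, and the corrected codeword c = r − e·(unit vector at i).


S = (4, 2, 1), error at position 2, error magnitude e = 4, c = [2, 12, 3, 10, 7].

Step 1: column multipliers v_i = (∏_{j≠i}(α_i − α_j))^{−1} mod 13.
  i = 1 (α = 2): (2−7)(2−9)(2−6)(2−11) = (−5)·(−7)·(−4)·(−9) = 1260 ≡ 12, so v_1 = 12^{−1} = 12 (mod 13).
  i = 2 (α = 7): (7−2)(7−9)(7−6)(7−11) = 5·(−2)·1·(−4) = 40 ≡ 1, so v_2 = 1^{−1} = 1 (mod 13).
  i = 3 (α = 9): (9−2)(9−7)(9−6)(9−11) = 7·2·3·(−2) = −84 ≡ 7, so v_3 = 7^{−1} = 2 (mod 13).
  i = 4 (α = 6): (6−2)(6−7)(6−9)(6−11) = 4·(−1)·(−3)·(−5) = −60 ≡ 5, so v_4 = 5^{−1} = 8 (mod 13).
  i = 5 (α = 11): (11−2)(11−7)(11−9)(11−6) = 9·4·2·5 = 360 ≡ 9, so v_5 = 9^{−1} = 3 (mod 13).
  v = [12, 1, 2, 8, 3].
Step 2: syndromes of r = [2, 3, 3, 10, 7] (all sums mod 13).
  S_0 = Σ v_i r_i = 12·2 + 1·3 + 2·3 + 8·10 + 3·7 = 134 ≡ 4.
  S_1 = Σ v_i α_i r_i = 12·2·2 + 1·7·3 + 2·9·3 + 8·6·10 + 3·11·7 = 834 ≡ 2.
  α_i^2 mod 13 = [4, 10, 3, 10, 4].
  S_2 = Σ v_i α_i^2 r_i = 12·4·2 + 1·10·3 + 2·3·3 + 8·10·10 + 3·4·7 = 1028 ≡ 1.
  S = (4, 2, 1) ≠ 0, so r is not a codeword (an error is present).
Step 3: locate the error. For a single error e at position i, S_ℓ = v_i·e·α_i^ℓ, so α_err = S_1/S_0.
  S_0^{−1} = 4^{−1} = 10 (mod 13), so α_err = 2·10 = 20 ≡ 7 = α_2. Error position i = 2.
  Consistency check: S_2/S_1 = 1·7 = 7 ≡ 7 = α_err ✓ (single-error assumption holds).
Step 4: error magnitude e = S_0/v_2 = S_0·∏_{j≠2}(α_2 − α_j) = 4·1 = 4 ≡ 4 (mod 13).
Step 5: correct position 2: c_2 = r_2 − e = 3 − 4 ≡ 12 (mod 13). Hence c = [2, 12, 3, 10, 7].
  Check: interpolating c through the α_i gives m(x) = 11 + 2·x (degree < 2) with m(α_i) = c_i for every i, so c is indeed a codeword.


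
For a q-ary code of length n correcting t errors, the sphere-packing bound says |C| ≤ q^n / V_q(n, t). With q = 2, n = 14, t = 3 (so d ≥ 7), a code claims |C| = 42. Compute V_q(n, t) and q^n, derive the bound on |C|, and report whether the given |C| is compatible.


V_q(n, t) = 470, q^n = 16384, Hamming bound = 34, |C| = 42 > bound (violated).

Step 1: Compute V_q(n, t) = Σ_{j=0}^3 C(n, j) (q−1)^j.
  j = 0: C(14,0)·(1)^0 = 1·1 = 1.
  j = 1: C(14,1)·(1)^1 = 14·1 = 14.
  j = 2: C(14,2)·(1)^2 = 91·1 = 91.
  j = 3: C(14,3)·(1)^3 = 364·1 = 364.
  V_q(n, t) = 1 + 14 + 91 + 364 = 470.
Step 2: q^n = 2^14 = 16384.
Step 3: Hamming bound ⌊q^n / V_q(n,t)⌋ = ⌊16384/470⌋ = 34.
Step 4: Compare |C| = 42 to 34: violated.
The claimed |C| lies above the Hamming bound, so no 2-ary code of length 14 with d ≥ 7 can have 42 codewords.


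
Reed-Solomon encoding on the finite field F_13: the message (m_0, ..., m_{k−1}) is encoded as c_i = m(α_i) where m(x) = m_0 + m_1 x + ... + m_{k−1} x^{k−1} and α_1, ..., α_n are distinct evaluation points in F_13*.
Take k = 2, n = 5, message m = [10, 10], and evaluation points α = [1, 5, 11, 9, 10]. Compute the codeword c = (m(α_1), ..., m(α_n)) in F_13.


c = [7, 8, 3, 9, 6]

Message polynomial: m(x) = 10 + 10·x (mod 13).
For each evaluation point α_i, compute m(α_i) mod 13:
  α_1 = 1: Horner steps 10 → 7, so m(1) = 7.
  α_2 = 5: Horner steps 10 → 8, so m(5) = 8.
  α_3 = 11: Horner steps 10 → 3, so m(11) = 3.
  α_4 = 9: Horner steps 10 → 9, so m(9) = 9.
  α_5 = 10: Horner steps 10 → 6, so m(10) = 6.
Codeword c = [7, 8, 3, 9, 6] ∈ F_13^5.


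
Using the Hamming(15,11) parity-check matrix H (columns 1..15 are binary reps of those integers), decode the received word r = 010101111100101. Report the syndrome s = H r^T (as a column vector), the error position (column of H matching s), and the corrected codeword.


s = (1, 1, 1, 0)^T, error position = 14, corrected codeword c = 010101111100111

Compute s = H r^T mod 2 one row at a time:
  s_1 = 1 + 1 + 1 + 0 + 0 + 1 + 0 + 1 = 5 ≡ 1 (mod 2).
  s_2 = 1 + 0 + 1 + 1 + 0 + 1 + 0 + 1 = 5 ≡ 1 (mod 2).
  s_3 = 1 + 0 + 1 + 1 + 1 + 0 + 0 + 1 = 5 ≡ 1 (mod 2).
  s_4 = 0 + 0 + 0 + 1 + 1 + 0 + 1 + 1 = 4 ≡ 0 (mod 2).
s = (1, 1, 1, 0)^T — this equals column 14 of H (binary 1110), so error is at position 14.
Correct: flip bit 14 of r = 010101111100101 to get c = 010101111100111.


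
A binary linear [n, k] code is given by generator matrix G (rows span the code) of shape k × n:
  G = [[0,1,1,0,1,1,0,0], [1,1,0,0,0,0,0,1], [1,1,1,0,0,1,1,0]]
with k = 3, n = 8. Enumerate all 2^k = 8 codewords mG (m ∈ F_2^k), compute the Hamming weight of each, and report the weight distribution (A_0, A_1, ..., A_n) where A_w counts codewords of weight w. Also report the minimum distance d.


Weight distribution: A_0 = 1, A_3 = 2, A_4 = 3, A_5 = 2. Minimum distance d = 3.

Enumerate all 2^3 = 8 messages m ∈ F_2^3.
For each, compute codeword c = mG in F_2^8, then tally its weight.
  m = 000 → c = 00000000, weight = 0.
  m = 100 → c = 01101100, weight = 4.
  m = 010 → c = 11000001, weight = 3.
  m = 110 → c = 10101101, weight = 5.
  m = 001 → c = 11100110, weight = 5.
  m = 101 → c = 10001010, weight = 3.
  m = 011 → c = 00100111, weight = 4.
  m = 111 → c = 01001011, weight = 4.
Tally weights:
  weight 0: 1 codewords.
  weight 3: 2 codewords.
  weight 4: 3 codewords.
  weight 5: 2 codewords.
Minimum distance d = smallest w > 0 with A_w > 0 = 3.
Sanity: Σ A_w = 8 = 2^3 = 8 ✓.


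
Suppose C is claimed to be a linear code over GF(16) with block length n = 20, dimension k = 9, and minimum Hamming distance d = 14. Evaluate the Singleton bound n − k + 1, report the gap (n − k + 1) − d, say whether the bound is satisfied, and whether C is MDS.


Singleton RHS = n − k + 1 = 12, slack = -2, bound violated (no such code; not MDS).

Singleton bound: d ≤ n − k + 1.
Here n = 20, k = 9, so n − k + 1 = 12.
Given d = 14, check d ≤ 12: NO.
Slack = (n − k + 1) − d = -2.
The slack is negative: d = 14 exceeds n − k + 1 = 12 by 2, so the Singleton bound is violated and no linear [20, 9, 14]_16 code can exist. In particular it is not MDS (MDS requires d = n − k + 1 exactly).
Description: the claimed parameters are [20, 9, 14]_16; such a code would be impossible (violates the Singleton bound).


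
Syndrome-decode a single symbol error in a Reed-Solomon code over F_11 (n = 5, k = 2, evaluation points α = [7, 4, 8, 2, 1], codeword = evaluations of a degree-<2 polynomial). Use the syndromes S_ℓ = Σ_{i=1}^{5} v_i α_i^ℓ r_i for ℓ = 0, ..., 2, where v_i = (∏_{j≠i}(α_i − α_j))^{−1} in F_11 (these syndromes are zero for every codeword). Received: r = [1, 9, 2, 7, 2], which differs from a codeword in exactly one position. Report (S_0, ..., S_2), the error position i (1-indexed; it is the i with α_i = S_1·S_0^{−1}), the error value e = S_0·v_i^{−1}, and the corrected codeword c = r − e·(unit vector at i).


S = (8, 8, 8), error at position 5, error magnitude e = 7, c = [1, 9, 2, 7, 6].

Step 1: column multipliers v_i = (∏_{j≠i}(α_i − α_j))^{−1} mod 11.
  i = 1 (α = 7): (7−4)(7−8)(7−2)(7−1) = 3·(−1)·5·6 = −90 ≡ 9, so v_1 = 9^{−1} = 5 (mod 11).
  i = 2 (α = 4): (4−7)(4−8)(4−2)(4−1) = (−3)·(−4)·2·3 = 72 ≡ 6, so v_2 = 6^{−1} = 2 (mod 11).
  i = 3 (α = 8): (8−7)(8−4)(8−2)(8−1) = 1·4·6·7 = 168 ≡ 3, so v_3 = 3^{−1} = 4 (mod 11).
  i = 4 (α = 2): (2−7)(2−4)(2−8)(2−1) = (−5)·(−2)·(−6)·1 = −60 ≡ 6, so v_4 = 6^{−1} = 2 (mod 11).
  i = 5 (α = 1): (1−7)(1−4)(1−8)(1−2) = (−6)·(−3)·(−7)·(−1) = 126 ≡ 5, so v_5 = 5^{−1} = 9 (mod 11).
  v = [5, 2, 4, 2, 9].
Step 2: syndromes of r = [1, 9, 2, 7, 2] (all sums mod 11).
  S_0 = Σ v_i r_i = 5·1 + 2·9 + 4·2 + 2·7 + 9·2 = 63 ≡ 8.
  S_1 = Σ v_i α_i r_i = 5·7·1 + 2·4·9 + 4·8·2 + 2·2·7 + 9·1·2 = 217 ≡ 8.
  α_i^2 mod 11 = [5, 5, 9, 4, 1].
  S_2 = Σ v_i α_i^2 r_i = 5·5·1 + 2·5·9 + 4·9·2 + 2·4·7 + 9·1·2 = 261 ≡ 8.
  S = (8, 8, 8) ≠ 0, so r is not a codeword (an error is present).
Step 3: locate the error. For a single error e at position i, S_ℓ = v_i·e·α_i^ℓ, so α_err = S_1/S_0.
  S_0^{−1} = 8^{−1} = 7 (mod 11), so α_err = 8·7 = 56 ≡ 1 = α_5. Error position i = 5.
  Consistency check: S_2/S_1 = 8·7 = 56 ≡ 1 = α_err ✓ (single-error assumption holds).
Step 4: error magnitude e = S_0/v_5 = S_0·∏_{j≠5}(α_5 − α_j) = 8·5 = 40 ≡ 7 (mod 11).
Step 5: correct position 5: c_5 = r_5 − e = 2 − 7 ≡ 6 (mod 11). Hence c = [1, 9, 2, 7, 6].
  Check: interpolating c through the α_i gives m(x) = 5 + 1·x (degree < 2) with m(α_i) = c_i for every i, so c is indeed a codeword.


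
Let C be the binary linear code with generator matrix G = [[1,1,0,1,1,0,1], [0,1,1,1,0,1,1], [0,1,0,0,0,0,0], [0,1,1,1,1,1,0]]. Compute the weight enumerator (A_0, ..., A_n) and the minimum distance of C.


Weight distribution: A_0 = 1, A_1 = 1, A_2 = 2, A_3 = 2, A_4 = 5, A_5 = 5. Minimum distance d = 1.

Enumerate all 2^4 = 16 messages m ∈ F_2^4.
For each, compute codeword c = mG in F_2^7, then tally its weight.
  m = 0000 → c = 0000000, weight = 0.
  m = 1000 → c = 1101101, weight = 5.
  m = 0100 → c = 0111011, weight = 5.
  m = 1100 → c = 1010110, weight = 4.
  m = 0010 → c = 0100000, weight = 1.
  m = 1010 → c = 1001101, weight = 4.
  m = 0110 → c = 0011011, weight = 4.
  m = 1110 → c = 1110110, weight = 5.
  m = 0001 → c = 0111110, weight = 5.
  m = 1001 → c = 1010011, weight = 4.
  m = 0101 → c = 0000101, weight = 2.
  m = 1101 → c = 1101000, weight = 3.
  m = 0011 → c = 0011110, weight = 4.
  m = 1011 → c = 1110011, weight = 5.
  m = 0111 → c = 0100101, weight = 3.
  m = 1111 → c = 1001000, weight = 2.
Tally weights:
  weight 0: 1 codewords.
  weight 1: 1 codewords.
  weight 2: 2 codewords.
  weight 3: 2 codewords.
  weight 4: 5 codewords.
  weight 5: 5 codewords.
Minimum distance d = smallest w > 0 with A_w > 0 = 1.
Sanity: Σ A_w = 16 = 2^4 = 16 ✓.


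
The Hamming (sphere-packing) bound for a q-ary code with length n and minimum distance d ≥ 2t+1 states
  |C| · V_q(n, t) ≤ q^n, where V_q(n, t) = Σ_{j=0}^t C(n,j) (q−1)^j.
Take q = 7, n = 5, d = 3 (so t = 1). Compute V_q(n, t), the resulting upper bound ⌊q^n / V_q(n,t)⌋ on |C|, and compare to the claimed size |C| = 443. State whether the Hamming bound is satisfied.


V_q(n, t) = 31, q^n = 16807, Hamming bound = 542, |C| = 443 ≤ bound (satisfied).

Step 1: Compute V_q(n, t) = Σ_{j=0}^1 C(n, j) (q−1)^j.
  j = 0: C(5,0)·(6)^0 = 1·1 = 1.
  j = 1: C(5,1)·(6)^1 = 5·6 = 30.
  V_q(n, t) = 1 + 30 = 31.
Step 2: q^n = 7^5 = 16807.
Step 3: Hamming bound ⌊q^n / V_q(n,t)⌋ = ⌊16807/31⌋ = 542.
Step 4: Compare |C| = 443 to 542: satisfied.
The claimed |C| lies below the Hamming bound.


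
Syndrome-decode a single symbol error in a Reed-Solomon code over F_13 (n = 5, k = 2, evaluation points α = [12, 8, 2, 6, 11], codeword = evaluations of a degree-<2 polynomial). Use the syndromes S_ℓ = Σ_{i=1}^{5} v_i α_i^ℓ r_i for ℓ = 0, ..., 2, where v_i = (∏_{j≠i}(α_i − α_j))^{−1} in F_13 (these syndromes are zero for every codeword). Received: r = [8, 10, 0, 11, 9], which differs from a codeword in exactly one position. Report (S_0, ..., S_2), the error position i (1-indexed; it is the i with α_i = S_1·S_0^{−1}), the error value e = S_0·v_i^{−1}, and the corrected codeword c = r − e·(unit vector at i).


S = (9, 8, 10), error at position 5, error magnitude e = 7, c = [8, 10, 0, 11, 2].

Step 1: column multipliers v_i = (∏_{j≠i}(α_i − α_j))^{−1} mod 13.
  i = 1 (α = 12): (12−8)(12−2)(12−6)(12−11) = 4·10·6·1 = 240 ≡ 6, so v_1 = 6^{−1} = 11 (mod 13).
  i = 2 (α = 8): (8−12)(8−2)(8−6)(8−11) = (−4)·6·2·(−3) = 144 ≡ 1, so v_2 = 1^{−1} = 1 (mod 13).
  i = 3 (α = 2): (2−12)(2−8)(2−6)(2−11) = (−10)·(−6)·(−4)·(−9) = 2160 ≡ 2, so v_3 = 2^{−1} = 7 (mod 13).
  i = 4 (α = 6): (6−12)(6−8)(6−2)(6−11) = (−6)·(−2)·4·(−5) = −240 ≡ 7, so v_4 = 7^{−1} = 2 (mod 13).
  i = 5 (α = 11): (11−12)(11−8)(11−2)(11−6) = (−1)·3·9·5 = −135 ≡ 8, so v_5 = 8^{−1} = 5 (mod 13).
  v = [11, 1, 7, 2, 5].
Step 2: syndromes of r = [8, 10, 0, 11, 9] (all sums mod 13).
  S_0 = Σ v_i r_i = 11·8 + 1·10 + 7·0 + 2·11 + 5·9 = 165 ≡ 9.
  S_1 = Σ v_i α_i r_i = 11·12·8 + 1·8·10 + 7·2·0 + 2·6·11 + 5·11·9 = 1763 ≡ 8.
  α_i^2 mod 13 = [1, 12, 4, 10, 4].
  S_2 = Σ v_i α_i^2 r_i = 11·1·8 + 1·12·10 + 7·4·0 + 2·10·11 + 5·4·9 = 608 ≡ 10.
  S = (9, 8, 10) ≠ 0, so r is not a codeword (an error is present).
Step 3: locate the error. For a single error e at position i, S_ℓ = v_i·e·α_i^ℓ, so α_err = S_1/S_0.
  S_0^{−1} = 9^{−1} = 3 (mod 13), so α_err = 8·3 = 24 ≡ 11 = α_5. Error position i = 5.
  Consistency check: S_2/S_1 = 10·5 = 50 ≡ 11 = α_err ✓ (single-error assumption holds).
Step 4: error magnitude e = S_0/v_5 = S_0·∏_{j≠5}(α_5 − α_j) = 9·8 = 72 ≡ 7 (mod 13).
Step 5: correct position 5: c_5 = r_5 − e = 9 − 7 ≡ 2 (mod 13). Hence c = [8, 10, 0, 11, 2].
  Check: interpolating c through the α_i gives m(x) = 1 + 6·x (degree < 2) with m(α_i) = c_i for every i, so c is indeed a codeword.


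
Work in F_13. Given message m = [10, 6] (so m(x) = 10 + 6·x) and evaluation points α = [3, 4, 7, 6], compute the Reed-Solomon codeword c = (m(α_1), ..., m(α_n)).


c = [2, 8, 0, 7]

Message polynomial: m(x) = 10 + 6·x (mod 13).
For each evaluation point α_i, compute m(α_i) mod 13:
  α_1 = 3: Horner steps 6 → 2, so m(3) = 2.
  α_2 = 4: Horner steps 6 → 8, so m(4) = 8.
  α_3 = 7: Horner steps 6 → 0, so m(7) = 0.
  α_4 = 6: Horner steps 6 → 7, so m(6) = 7.
Codeword c = [2, 8, 0, 7] ∈ F_13^4.


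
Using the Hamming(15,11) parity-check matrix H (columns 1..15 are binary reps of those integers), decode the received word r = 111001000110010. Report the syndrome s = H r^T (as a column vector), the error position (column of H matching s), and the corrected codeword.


s = (1, 0, 0, 1)^T, error position = 9, corrected codeword c = 111001001110010

Compute s = H r^T mod 2 one row at a time:
  s_1 = 0 + 0 + 1 + 1 + 0 + 0 + 1 + 0 = 3 ≡ 1 (mod 2).
  s_2 = 0 + 0 + 1 + 0 + 0 + 0 + 1 + 0 = 2 ≡ 0 (mod 2).
  s_3 = 1 + 1 + 1 + 0 + 1 + 1 + 1 + 0 = 6 ≡ 0 (mod 2).
  s_4 = 1 + 1 + 0 + 0 + 0 + 1 + 0 + 0 = 3 ≡ 1 (mod 2).
s = (1, 0, 0, 1)^T — this equals column 9 of H (binary 1001), so error is at position 9.
Correct: flip bit 9 of r = 111001000110010 to get c = 111001001110010.


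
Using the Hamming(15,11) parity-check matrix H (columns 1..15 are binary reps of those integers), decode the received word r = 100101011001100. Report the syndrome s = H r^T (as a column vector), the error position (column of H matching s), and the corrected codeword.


s = (0, 0, 1, 1)^T, error position = 3, corrected codeword c = 101101011001100

Compute s = H r^T mod 2 one row at a time:
  s_1 = 1 + 1 + 0 + 0 + 1 + 1 + 0 + 0 = 4 ≡ 0 (mod 2).
  s_2 = 1 + 0 + 1 + 0 + 1 + 1 + 0 + 0 = 4 ≡ 0 (mod 2).
  s_3 = 0 + 0 + 1 + 0 + 0 + 0 + 0 + 0 = 1 ≡ 1 (mod 2).
  s_4 = 1 + 0 + 0 + 0 + 1 + 0 + 1 + 0 = 3 ≡ 1 (mod 2).
s = (0, 0, 1, 1)^T — this equals column 3 of H (binary 0011), so error is at position 3.
Correct: flip bit 3 of r = 100101011001100 to get c = 101101011001100.


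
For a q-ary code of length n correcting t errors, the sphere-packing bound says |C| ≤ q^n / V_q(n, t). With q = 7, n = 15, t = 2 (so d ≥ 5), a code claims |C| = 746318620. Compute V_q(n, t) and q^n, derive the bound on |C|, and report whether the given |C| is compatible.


V_q(n, t) = 3871, q^n = 4747561509943, Hamming bound = 1226443169, |C| = 746318620 ≤ bound (satisfied).

Step 1: Compute V_q(n, t) = Σ_{j=0}^2 C(n, j) (q−1)^j.
  j = 0: C(15,0)·(6)^0 = 1·1 = 1.
  j = 1: C(15,1)·(6)^1 = 15·6 = 90.
  j = 2: C(15,2)·(6)^2 = 105·36 = 3780.
  V_q(n, t) = 1 + 90 + 3780 = 3871.
Step 2: q^n = 7^15 = 4747561509943.
Step 3: Hamming bound ⌊q^n / V_q(n,t)⌋ = ⌊4747561509943/3871⌋ = 1226443169.
Step 4: Compare |C| = 746318620 to 1226443169: satisfied.
The claimed |C| lies below the Hamming bound.


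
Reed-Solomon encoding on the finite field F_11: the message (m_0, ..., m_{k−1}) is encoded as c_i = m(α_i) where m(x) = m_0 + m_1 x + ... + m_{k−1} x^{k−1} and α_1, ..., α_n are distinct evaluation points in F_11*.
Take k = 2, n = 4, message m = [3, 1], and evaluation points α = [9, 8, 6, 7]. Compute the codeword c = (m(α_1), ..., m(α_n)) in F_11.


c = [1, 0, 9, 10]

Message polynomial: m(x) = 3 + 1·x (mod 11).
For each evaluation point α_i, compute m(α_i) mod 11:
  α_1 = 9: Horner steps 1 → 1, so m(9) = 1.
  α_2 = 8: Horner steps 1 → 0, so m(8) = 0.
  α_3 = 6: Horner steps 1 → 9, so m(6) = 9.
  α_4 = 7: Horner steps 1 → 10, so m(7) = 10.
Codeword c = [1, 0, 9, 10] ∈ F_11^4.


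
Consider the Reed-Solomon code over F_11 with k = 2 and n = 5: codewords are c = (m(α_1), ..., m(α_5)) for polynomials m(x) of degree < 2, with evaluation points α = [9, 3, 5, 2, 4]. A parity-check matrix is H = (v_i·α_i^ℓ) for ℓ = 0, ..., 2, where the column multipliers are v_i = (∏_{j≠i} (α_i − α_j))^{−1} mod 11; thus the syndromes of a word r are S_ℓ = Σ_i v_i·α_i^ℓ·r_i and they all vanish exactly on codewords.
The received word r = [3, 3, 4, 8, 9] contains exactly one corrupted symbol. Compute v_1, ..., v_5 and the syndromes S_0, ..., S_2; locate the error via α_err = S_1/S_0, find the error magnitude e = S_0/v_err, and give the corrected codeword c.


S = (2, 7, 8), error at position 1, error magnitude e = 8, c = [6, 3, 4, 8, 9].

Step 1: column multipliers v_i = (∏_{j≠i}(α_i − α_j))^{−1} mod 11.
  i = 1 (α = 9): (9−3)(9−5)(9−2)(9−4) = 6·4·7·5 = 840 ≡ 4, so v_1 = 4^{−1} = 3 (mod 11).
  i = 2 (α = 3): (3−9)(3−5)(3−2)(3−4) = (−6)·(−2)·1·(−1) = −12 ≡ 10, so v_2 = 10^{−1} = 10 (mod 11).
  i = 3 (α = 5): (5−9)(5−3)(5−2)(5−4) = (−4)·2·3·1 = −24 ≡ 9, so v_3 = 9^{−1} = 5 (mod 11).
  i = 4 (α = 2): (2−9)(2−3)(2−5)(2−4) = (−7)·(−1)·(−3)·(−2) = 42 ≡ 9, so v_4 = 9^{−1} = 5 (mod 11).
  i = 5 (α = 4): (4−9)(4−3)(4−5)(4−2) = (−5)·1·(−1)·2 = 10 ≡ 10, so v_5 = 10^{−1} = 10 (mod 11).
  v = [3, 10, 5, 5, 10].
Step 2: syndromes of r = [3, 3, 4, 8, 9] (all sums mod 11).
  S_0 = Σ v_i r_i = 3·3 + 10·3 + 5·4 + 5·8 + 10·9 = 189 ≡ 2.
  S_1 = Σ v_i α_i r_i = 3·9·3 + 10·3·3 + 5·5·4 + 5·2·8 + 10·4·9 = 711 ≡ 7.
  α_i^2 mod 11 = [4, 9, 3, 4, 5].
  S_2 = Σ v_i α_i^2 r_i = 3·4·3 + 10·9·3 + 5·3·4 + 5·4·8 + 10·5·9 = 976 ≡ 8.
  S = (2, 7, 8) ≠ 0, so r is not a codeword (an error is present).
Step 3: locate the error. For a single error e at position i, S_ℓ = v_i·e·α_i^ℓ, so α_err = S_1/S_0.
  S_0^{−1} = 2^{−1} = 6 (mod 11), so α_err = 7·6 = 42 ≡ 9 = α_1. Error position i = 1.
  Consistency check: S_2/S_1 = 8·8 = 64 ≡ 9 = α_err ✓ (single-error assumption holds).
Step 4: error magnitude e = S_0/v_1 = S_0·∏_{j≠1}(α_1 − α_j) = 2·4 = 8 ≡ 8 (mod 11).
Step 5: correct position 1: c_1 = r_1 − e = 3 − 8 ≡ 6 (mod 11). Hence c = [6, 3, 4, 8, 9].
  Check: interpolating c through the α_i gives m(x) = 7 + 6·x (degree < 2) with m(α_i) = c_i for every i, so c is indeed a codeword.


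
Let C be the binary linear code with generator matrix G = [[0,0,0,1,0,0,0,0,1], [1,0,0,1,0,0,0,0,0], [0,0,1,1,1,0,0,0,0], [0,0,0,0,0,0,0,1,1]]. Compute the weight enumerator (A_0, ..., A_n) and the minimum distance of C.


Weight distribution: A_0 = 1, A_2 = 6, A_3 = 4, A_4 = 1, A_5 = 4. Minimum distance d = 2.

Enumerate all 2^4 = 16 messages m ∈ F_2^4.
For each, compute codeword c = mG in F_2^9, then tally its weight.
  m = 0000 → c = 000000000, weight = 0.
  m = 1000 → c = 000100001, weight = 2.
  m = 0100 → c = 100100000, weight = 2.
  m = 1100 → c = 100000001, weight = 2.
  m = 0010 → c = 001110000, weight = 3.
  m = 1010 → c = 001010001, weight = 3.
  m = 0110 → c = 101010000, weight = 3.
  m = 1110 → c = 101110001, weight = 5.
  m = 0001 → c = 000000011, weight = 2.
  m = 1001 → c = 000100010, weight = 2.
  m = 0101 → c = 100100011, weight = 4.
  m = 1101 → c = 100000010, weight = 2.
  m = 0011 → c = 001110011, weight = 5.
  m = 1011 → c = 001010010, weight = 3.
  m = 0111 → c = 101010011, weight = 5.
  m = 1111 → c = 101110010, weight = 5.
Tally weights:
  weight 0: 1 codewords.
  weight 2: 6 codewords.
  weight 3: 4 codewords.
  weight 4: 1 codewords.
  weight 5: 4 codewords.
Minimum distance d = smallest w > 0 with A_w > 0 = 2.
Sanity: Σ A_w = 16 = 2^4 = 16 ✓.


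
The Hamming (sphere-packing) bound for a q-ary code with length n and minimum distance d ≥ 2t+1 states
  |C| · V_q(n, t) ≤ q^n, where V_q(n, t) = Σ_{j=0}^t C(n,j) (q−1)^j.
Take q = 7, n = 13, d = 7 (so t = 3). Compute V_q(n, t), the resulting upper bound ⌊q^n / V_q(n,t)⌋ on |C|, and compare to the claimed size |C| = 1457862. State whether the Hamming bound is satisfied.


V_q(n, t) = 64663, q^n = 96889010407, Hamming bound = 1498368, |C| = 1457862 ≤ bound (satisfied).

Step 1: Compute V_q(n, t) = Σ_{j=0}^3 C(n, j) (q−1)^j.
  j = 0: C(13,0)·(6)^0 = 1·1 = 1.
  j = 1: C(13,1)·(6)^1 = 13·6 = 78.
  j = 2: C(13,2)·(6)^2 = 78·36 = 2808.
  j = 3: C(13,3)·(6)^3 = 286·216 = 61776.
  V_q(n, t) = 1 + 78 + 2808 + 61776 = 64663.
Step 2: q^n = 7^13 = 96889010407.
Step 3: Hamming bound ⌊q^n / V_q(n,t)⌋ = ⌊96889010407/64663⌋ = 1498368.
Step 4: Compare |C| = 1457862 to 1498368: satisfied.
The claimed |C| lies below the Hamming bound.


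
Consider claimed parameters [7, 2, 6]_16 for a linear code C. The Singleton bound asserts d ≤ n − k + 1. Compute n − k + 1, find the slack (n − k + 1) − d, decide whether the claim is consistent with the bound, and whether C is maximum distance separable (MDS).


Singleton RHS = n − k + 1 = 6, slack = 0, bound satisfied, MDS.

Singleton bound: d ≤ n − k + 1.
Here n = 7, k = 2, so n − k + 1 = 6.
Given d = 6, check d ≤ 6: YES.
Slack = (n − k + 1) − d = 0.
The code is MDS (slack = 0).
Description: the claimed parameters are [7, 2, 6]_16; such a code would be MDS (meets Singleton bound).


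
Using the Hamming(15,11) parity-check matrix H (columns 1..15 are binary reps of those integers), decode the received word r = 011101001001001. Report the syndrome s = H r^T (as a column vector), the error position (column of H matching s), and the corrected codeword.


s = (1, 0, 0, 1)^T, error position = 9, corrected codeword c = 011101000001001

Compute s = H r^T mod 2 one row at a time:
  s_1 = 0 + 1 + 0 + 0 + 1 + 0 + 0 + 1 = 3 ≡ 1 (mod 2).
  s_2 = 1 + 0 + 1 + 0 + 1 + 0 + 0 + 1 = 4 ≡ 0 (mod 2).
  s_3 = 1 + 1 + 1 + 0 + 0 + 0 + 0 + 1 = 4 ≡ 0 (mod 2).
  s_4 = 0 + 1 + 0 + 0 + 1 + 0 + 0 + 1 = 3 ≡ 1 (mod 2).
s = (1, 0, 0, 1)^T — this equals column 9 of H (binary 1001), so error is at position 9.
Correct: flip bit 9 of r = 011101001001001 to get c = 011101000001001.


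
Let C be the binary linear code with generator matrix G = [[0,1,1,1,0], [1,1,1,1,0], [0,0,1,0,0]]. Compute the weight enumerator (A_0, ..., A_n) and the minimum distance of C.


Weight distribution: A_0 = 1, A_1 = 2, A_2 = 2, A_3 = 2, A_4 = 1. Minimum distance d = 1.

Enumerate all 2^3 = 8 messages m ∈ F_2^3.
For each, compute codeword c = mG in F_2^5, then tally its weight.
  m = 000 → c = 00000, weight = 0.
  m = 100 → c = 01110, weight = 3.
  m = 010 → c = 11110, weight = 4.
  m = 110 → c = 10000, weight = 1.
  m = 001 → c = 00100, weight = 1.
  m = 101 → c = 01010, weight = 2.
  m = 011 → c = 11010, weight = 3.
  m = 111 → c = 10100, weight = 2.
Tally weights:
  weight 0: 1 codewords.
  weight 1: 2 codewords.
  weight 2: 2 codewords.
  weight 3: 2 codewords.
  weight 4: 1 codewords.
Minimum distance d = smallest w > 0 with A_w > 0 = 1.
Sanity: Σ A_w = 8 = 2^3 = 8 ✓.


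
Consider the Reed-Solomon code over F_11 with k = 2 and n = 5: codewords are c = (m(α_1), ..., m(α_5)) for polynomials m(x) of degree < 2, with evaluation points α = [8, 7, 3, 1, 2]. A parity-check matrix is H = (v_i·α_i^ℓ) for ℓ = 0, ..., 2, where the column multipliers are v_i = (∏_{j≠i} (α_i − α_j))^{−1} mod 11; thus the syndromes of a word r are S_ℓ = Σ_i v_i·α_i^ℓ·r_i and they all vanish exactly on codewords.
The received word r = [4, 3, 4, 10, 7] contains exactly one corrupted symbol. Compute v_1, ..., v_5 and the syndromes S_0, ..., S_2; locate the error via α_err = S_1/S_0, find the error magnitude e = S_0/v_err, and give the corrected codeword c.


S = (4, 10, 3), error at position 1, error magnitude e = 4, c = [0, 3, 4, 10, 7].

Step 1: column multipliers v_i = (∏_{j≠i}(α_i − α_j))^{−1} mod 11.
  i = 1 (α = 8): (8−7)(8−3)(8−1)(8−2) = 1·5·7·6 = 210 ≡ 1, so v_1 = 1^{−1} = 1 (mod 11).
  i = 2 (α = 7): (7−8)(7−3)(7−1)(7−2) = (−1)·4·6·5 = −120 ≡ 1, so v_2 = 1^{−1} = 1 (mod 11).
  i = 3 (α = 3): (3−8)(3−7)(3−1)(3−2) = (−5)·(−4)·2·1 = 40 ≡ 7, so v_3 = 7^{−1} = 8 (mod 11).
  i = 4 (α = 1): (1−8)(1−7)(1−3)(1−2) = (−7)·(−6)·(−2)·(−1) = 84 ≡ 7, so v_4 = 7^{−1} = 8 (mod 11).
  i = 5 (α = 2): (2−8)(2−7)(2−3)(2−1) = (−6)·(−5)·(−1)·1 = −30 ≡ 3, so v_5 = 3^{−1} = 4 (mod 11).
  v = [1, 1, 8, 8, 4].
Step 2: syndromes of r = [4, 3, 4, 10, 7] (all sums mod 11).
  S_0 = Σ v_i r_i = 1·4 + 1·3 + 8·4 + 8·10 + 4·7 = 147 ≡ 4.
  S_1 = Σ v_i α_i r_i = 1·8·4 + 1·7·3 + 8·3·4 + 8·1·10 + 4·2·7 = 285 ≡ 10.
  α_i^2 mod 11 = [9, 5, 9, 1, 4].
  S_2 = Σ v_i α_i^2 r_i = 1·9·4 + 1·5·3 + 8·9·4 + 8·1·10 + 4·4·7 = 531 ≡ 3.
  S = (4, 10, 3) ≠ 0, so r is not a codeword (an error is present).
Step 3: locate the error. For a single error e at position i, S_ℓ = v_i·e·α_i^ℓ, so α_err = S_1/S_0.
  S_0^{−1} = 4^{−1} = 3 (mod 11), so α_err = 10·3 = 30 ≡ 8 = α_1. Error position i = 1.
  Consistency check: S_2/S_1 = 3·10 = 30 ≡ 8 = α_err ✓ (single-error assumption holds).
Step 4: error magnitude e = S_0/v_1 = S_0·∏_{j≠1}(α_1 − α_j) = 4·1 = 4 ≡ 4 (mod 11).
Step 5: correct position 1: c_1 = r_1 − e = 4 − 4 ≡ 0 (mod 11). Hence c = [0, 3, 4, 10, 7].
  Check: interpolating c through the α_i gives m(x) = 2 + 8·x (degree < 2) with m(α_i) = c_i for every i, so c is indeed a codeword.


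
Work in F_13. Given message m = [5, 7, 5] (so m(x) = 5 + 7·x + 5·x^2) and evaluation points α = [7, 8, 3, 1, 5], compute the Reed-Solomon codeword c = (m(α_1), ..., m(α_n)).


c = [0, 4, 6, 4, 9]

Message polynomial: m(x) = 5 + 7·x + 5·x^2 (mod 13).
For each evaluation point α_i, compute m(α_i) mod 13:
  α_1 = 7: Horner steps 5 → 3 → 0, so m(7) = 0.
  α_2 = 8: Horner steps 5 → 8 → 4, so m(8) = 4.
  α_3 = 3: Horner steps 5 → 9 → 6, so m(3) = 6.
  α_4 = 1: Horner steps 5 → 12 → 4, so m(1) = 4.
  α_5 = 5: Horner steps 5 → 6 → 9, so m(5) = 9.
Codeword c = [0, 4, 6, 4, 9] ∈ F_13^5.


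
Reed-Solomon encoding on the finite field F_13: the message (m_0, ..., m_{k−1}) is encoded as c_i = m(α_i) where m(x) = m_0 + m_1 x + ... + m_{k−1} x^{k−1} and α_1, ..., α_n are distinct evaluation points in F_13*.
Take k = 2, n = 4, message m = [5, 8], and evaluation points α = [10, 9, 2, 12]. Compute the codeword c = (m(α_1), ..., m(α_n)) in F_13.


c = [7, 12, 8, 10]

Message polynomial: m(x) = 5 + 8·x (mod 13).
For each evaluation point α_i, compute m(α_i) mod 13:
  α_1 = 10: Horner steps 8 → 7, so m(10) = 7.
  α_2 = 9: Horner steps 8 → 12, so m(9) = 12.
  α_3 = 2: Horner steps 8 → 8, so m(2) = 8.
  α_4 = 12: Horner steps 8 → 10, so m(12) = 10.
Codeword c = [7, 12, 8, 10] ∈ F_13^4.


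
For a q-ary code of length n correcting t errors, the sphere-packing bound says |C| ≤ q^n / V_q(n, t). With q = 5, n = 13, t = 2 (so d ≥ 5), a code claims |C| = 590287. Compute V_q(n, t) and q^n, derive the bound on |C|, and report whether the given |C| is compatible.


V_q(n, t) = 1301, q^n = 1220703125, Hamming bound = 938280, |C| = 590287 ≤ bound (satisfied).

Step 1: Compute V_q(n, t) = Σ_{j=0}^2 C(n, j) (q−1)^j.
  j = 0: C(13,0)·(4)^0 = 1·1 = 1.
  j = 1: C(13,1)·(4)^1 = 13·4 = 52.
  j = 2: C(13,2)·(4)^2 = 78·16 = 1248.
  V_q(n, t) = 1 + 52 + 1248 = 1301.
Step 2: q^n = 5^13 = 1220703125.
Step 3: Hamming bound ⌊q^n / V_q(n,t)⌋ = ⌊1220703125/1301⌋ = 938280.
Step 4: Compare |C| = 590287 to 938280: satisfied.
The claimed |C| lies below the Hamming bound.


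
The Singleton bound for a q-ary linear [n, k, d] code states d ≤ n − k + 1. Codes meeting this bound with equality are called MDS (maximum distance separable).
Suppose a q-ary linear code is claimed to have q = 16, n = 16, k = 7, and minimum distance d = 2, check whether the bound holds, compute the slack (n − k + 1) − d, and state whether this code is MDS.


Singleton RHS = n − k + 1 = 10, slack = 8, bound satisfied, not MDS.

Singleton bound: d ≤ n − k + 1.
Here n = 16, k = 7, so n − k + 1 = 10.
Given d = 2, check d ≤ 10: YES.
Slack = (n − k + 1) − d = 8.
The code is NOT MDS (slack = 8 > 0).
Description: the claimed parameters are [16, 7, 2]_16; such a code would be non-MDS.


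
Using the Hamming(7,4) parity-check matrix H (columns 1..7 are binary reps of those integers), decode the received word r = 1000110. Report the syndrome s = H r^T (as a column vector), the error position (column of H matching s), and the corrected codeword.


s = (0, 1, 0)^T, error position = 2, corrected codeword c = 1100110

Compute s = H r^T mod 2 one row at a time:
  s_1 = 0 + 1 + 1 + 0 = 2 ≡ 0 (mod 2).
  s_2 = 0 + 0 + 1 + 0 = 1 ≡ 1 (mod 2).
  s_3 = 1 + 0 + 1 + 0 = 2 ≡ 0 (mod 2).
s = (0, 1, 0)^T — this equals column 2 of H (binary 010), so error is at position 2.
Correct: flip bit 2 of r = 1000110 to get c = 1100110.


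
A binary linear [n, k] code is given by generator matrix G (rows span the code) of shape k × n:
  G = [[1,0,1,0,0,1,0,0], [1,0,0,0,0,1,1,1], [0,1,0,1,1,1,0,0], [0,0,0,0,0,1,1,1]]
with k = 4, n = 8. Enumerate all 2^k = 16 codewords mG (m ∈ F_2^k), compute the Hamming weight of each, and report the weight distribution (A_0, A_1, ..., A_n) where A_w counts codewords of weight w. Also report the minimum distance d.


Weight distribution: A_0 = 1, A_1 = 1, A_2 = 1, A_3 = 3, A_4 = 4, A_5 = 3, A_6 = 1, A_7 = 1, A_8 = 1. Minimum distance d = 1.

Enumerate all 2^4 = 16 messages m ∈ F_2^4.
For each, compute codeword c = mG in F_2^8, then tally its weight.
  m = 0000 → c = 00000000, weight = 0.
  m = 1000 → c = 10100100, weight = 3.
  m = 0100 → c = 10000111, weight = 4.
  m = 1100 → c = 00100011, weight = 3.
  m = 0010 → c = 01011100, weight = 4.
  m = 1010 → c = 11111000, weight = 5.
  m = 0110 → c = 11011011, weight = 6.
  m = 1110 → c = 01111111, weight = 7.
  m = 0001 → c = 00000111, weight = 3.
  m = 1001 → c = 10100011, weight = 4.
  m = 0101 → c = 10000000, weight = 1.
  m = 1101 → c = 00100100, weight = 2.
  m = 0011 → c = 01011011, weight = 5.
  m = 1011 → c = 11111111, weight = 8.
  m = 0111 → c = 11011100, weight = 5.
  m = 1111 → c = 01111000, weight = 4.
Tally weights:
  weight 0: 1 codewords.
  weight 1: 1 codewords.
  weight 2: 1 codewords.
  weight 3: 3 codewords.
  weight 4: 4 codewords.
  weight 5: 3 codewords.
  weight 6: 1 codewords.
  weight 7: 1 codewords.
  weight 8: 1 codewords.
Minimum distance d = smallest w > 0 with A_w > 0 = 1.
Sanity: Σ A_w = 16 = 2^4 = 16 ✓.


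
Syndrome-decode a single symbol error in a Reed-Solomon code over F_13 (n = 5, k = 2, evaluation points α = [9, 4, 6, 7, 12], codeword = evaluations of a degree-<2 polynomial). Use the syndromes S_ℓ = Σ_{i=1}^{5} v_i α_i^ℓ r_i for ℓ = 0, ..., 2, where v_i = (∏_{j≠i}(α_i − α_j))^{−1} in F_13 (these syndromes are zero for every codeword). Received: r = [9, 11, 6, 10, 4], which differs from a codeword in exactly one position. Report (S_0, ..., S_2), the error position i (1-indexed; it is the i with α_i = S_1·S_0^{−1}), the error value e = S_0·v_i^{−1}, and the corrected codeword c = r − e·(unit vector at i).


S = (4, 10, 12), error at position 1, error magnitude e = 4, c = [5, 11, 6, 10, 4].

Step 1: column multipliers v_i = (∏_{j≠i}(α_i − α_j))^{−1} mod 13.
  i = 1 (α = 9): (9−4)(9−6)(9−7)(9−12) = 5·3·2·(−3) = −90 ≡ 1, so v_1 = 1^{−1} = 1 (mod 13).
  i = 2 (α = 4): (4−9)(4−6)(4−7)(4−12) = (−5)·(−2)·(−3)·(−8) = 240 ≡ 6, so v_2 = 6^{−1} = 11 (mod 13).
  i = 3 (α = 6): (6−9)(6−4)(6−7)(6−12) = (−3)·2·(−1)·(−6) = −36 ≡ 3, so v_3 = 3^{−1} = 9 (mod 13).
  i = 4 (α = 7): (7−9)(7−4)(7−6)(7−12) = (−2)·3·1·(−5) = 30 ≡ 4, so v_4 = 4^{−1} = 10 (mod 13).
  i = 5 (α = 12): (12−9)(12−4)(12−6)(12−7) = 3·8·6·5 = 720 ≡ 5, so v_5 = 5^{−1} = 8 (mod 13).
  v = [1, 11, 9, 10, 8].
Step 2: syndromes of r = [9, 11, 6, 10, 4] (all sums mod 13).
  S_0 = Σ v_i r_i = 1·9 + 11·11 + 9·6 + 10·10 + 8·4 = 316 ≡ 4.
  S_1 = Σ v_i α_i r_i = 1·9·9 + 11·4·11 + 9·6·6 + 10·7·10 + 8·12·4 = 1973 ≡ 10.
  α_i^2 mod 13 = [3, 3, 10, 10, 1].
  S_2 = Σ v_i α_i^2 r_i = 1·3·9 + 11·3·11 + 9·10·6 + 10·10·10 + 8·1·4 = 1962 ≡ 12.
  S = (4, 10, 12) ≠ 0, so r is not a codeword (an error is present).
Step 3: locate the error. For a single error e at position i, S_ℓ = v_i·e·α_i^ℓ, so α_err = S_1/S_0.
  S_0^{−1} = 4^{−1} = 10 (mod 13), so α_err = 10·10 = 100 ≡ 9 = α_1. Error position i = 1.
  Consistency check: S_2/S_1 = 12·4 = 48 ≡ 9 = α_err ✓ (single-error assumption holds).
Step 4: error magnitude e = S_0/v_1 = S_0·∏_{j≠1}(α_1 − α_j) = 4·1 = 4 ≡ 4 (mod 13).
Step 5: correct position 1: c_1 = r_1 − e = 9 − 4 ≡ 5 (mod 13). Hence c = [5, 11, 6, 10, 4].
  Check: interpolating c through the α_i gives m(x) = 8 + 4·x (degree < 2) with m(α_i) = c_i for every i, so c is indeed a codeword.


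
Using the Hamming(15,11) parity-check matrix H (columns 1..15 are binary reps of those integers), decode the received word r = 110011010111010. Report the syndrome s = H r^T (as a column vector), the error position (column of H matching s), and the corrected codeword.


s = (1, 0, 1, 1)^T, error position = 11, corrected codeword c = 110011010101010

Compute s = H r^T mod 2 one row at a time:
  s_1 = 1 + 0 + 1 + 1 + 1 + 0 + 1 + 0 = 5 ≡ 1 (mod 2).
  s_2 = 0 + 1 + 1 + 0 + 1 + 0 + 1 + 0 = 4 ≡ 0 (mod 2).
  s_3 = 1 + 0 + 1 + 0 + 1 + 1 + 1 + 0 = 5 ≡ 1 (mod 2).
  s_4 = 1 + 0 + 1 + 0 + 0 + 1 + 0 + 0 = 3 ≡ 1 (mod 2).
s = (1, 0, 1, 1)^T — this equals column 11 of H (binary 1011), so error is at position 11.
Correct: flip bit 11 of r = 110011010111010 to get c = 110011010101010.


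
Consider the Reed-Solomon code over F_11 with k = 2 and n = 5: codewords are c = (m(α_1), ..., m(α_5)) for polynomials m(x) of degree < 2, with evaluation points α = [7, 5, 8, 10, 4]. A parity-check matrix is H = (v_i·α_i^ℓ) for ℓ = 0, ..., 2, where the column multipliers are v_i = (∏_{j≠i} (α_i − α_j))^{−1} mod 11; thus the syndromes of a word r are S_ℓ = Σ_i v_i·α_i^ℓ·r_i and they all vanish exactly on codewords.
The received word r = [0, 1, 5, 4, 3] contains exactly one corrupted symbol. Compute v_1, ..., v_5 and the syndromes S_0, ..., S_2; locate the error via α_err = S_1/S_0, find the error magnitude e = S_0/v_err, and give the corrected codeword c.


S = (3, 1, 4), error at position 5, error magnitude e = 7, c = [0, 1, 5, 4, 7].

Step 1: column multipliers v_i = (∏_{j≠i}(α_i − α_j))^{−1} mod 11.
  i = 1 (α = 7): (7−5)(7−8)(7−10)(7−4) = 2·(−1)·(−3)·3 = 18 ≡ 7, so v_1 = 7^{−1} = 8 (mod 11).
  i = 2 (α = 5): (5−7)(5−8)(5−10)(5−4) = (−2)·(−3)·(−5)·1 = −30 ≡ 3, so v_2 = 3^{−1} = 4 (mod 11).
  i = 3 (α = 8): (8−7)(8−5)(8−10)(8−4) = 1·3·(−2)·4 = −24 ≡ 9, so v_3 = 9^{−1} = 5 (mod 11).
  i = 4 (α = 10): (10−7)(10−5)(10−8)(10−4) = 3·5·2·6 = 180 ≡ 4, so v_4 = 4^{−1} = 3 (mod 11).
  i = 5 (α = 4): (4−7)(4−5)(4−8)(4−10) = (−3)·(−1)·(−4)·(−6) = 72 ≡ 6, so v_5 = 6^{−1} = 2 (mod 11).
  v = [8, 4, 5, 3, 2].
Step 2: syndromes of r = [0, 1, 5, 4, 3] (all sums mod 11).
  S_0 = Σ v_i r_i = 8·0 + 4·1 + 5·5 + 3·4 + 2·3 = 47 ≡ 3.
  S_1 = Σ v_i α_i r_i = 8·7·0 + 4·5·1 + 5·8·5 + 3·10·4 + 2·4·3 = 364 ≡ 1.
  α_i^2 mod 11 = [5, 3, 9, 1, 5].
  S_2 = Σ v_i α_i^2 r_i = 8·5·0 + 4·3·1 + 5·9·5 + 3·1·4 + 2·5·3 = 279 ≡ 4.
  S = (3, 1, 4) ≠ 0, so r is not a codeword (an error is present).
Step 3: locate the error. For a single error e at position i, S_ℓ = v_i·e·α_i^ℓ, so α_err = S_1/S_0.
  S_0^{−1} = 3^{−1} = 4 (mod 11), so α_err = 1·4 = 4 ≡ 4 = α_5. Error position i = 5.
  Consistency check: S_2/S_1 = 4·1 = 4 ≡ 4 = α_err ✓ (single-error assumption holds).
Step 4: error magnitude e = S_0/v_5 = S_0·∏_{j≠5}(α_5 − α_j) = 3·6 = 18 ≡ 7 (mod 11).
Step 5: correct position 5: c_5 = r_5 − e = 3 − 7 ≡ 7 (mod 11). Hence c = [0, 1, 5, 4, 7].
  Check: interpolating c through the α_i gives m(x) = 9 + 5·x (degree < 2) with m(α_i) = c_i for every i, so c is indeed a codeword.
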